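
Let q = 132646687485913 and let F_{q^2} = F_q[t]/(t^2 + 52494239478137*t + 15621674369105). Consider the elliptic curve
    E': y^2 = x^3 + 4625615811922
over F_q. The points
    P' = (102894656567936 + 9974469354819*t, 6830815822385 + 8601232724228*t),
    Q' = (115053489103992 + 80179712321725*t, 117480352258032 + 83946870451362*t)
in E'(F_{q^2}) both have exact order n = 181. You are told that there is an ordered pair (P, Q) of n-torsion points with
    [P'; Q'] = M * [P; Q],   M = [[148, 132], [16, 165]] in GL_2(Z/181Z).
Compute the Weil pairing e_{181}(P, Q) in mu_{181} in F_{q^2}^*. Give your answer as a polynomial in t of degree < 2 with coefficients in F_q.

Alternating bilinearity on E[181] (values in mu_{181} in F_{132646687485913^2}) gives e(P',Q') = e(P,Q)^det(M).
Hence e(P,Q) = e(P',Q')^{177} where 177 = 45^{-1} mod 181.
Double-and-add over 10110101: 8-1 doublings, 5-1 additions; each step l_{T,T}/v_{2T} or l_{T,P'}/v at Q'+S for random S.
Result: e(P',Q') = 2250453231021 + 111478280770762*t.
Hence e(P,Q) = 65175352317455 + 28961174329521*t in F_{132646687485913^2}^*.

65175352317455 + 28961174329521*t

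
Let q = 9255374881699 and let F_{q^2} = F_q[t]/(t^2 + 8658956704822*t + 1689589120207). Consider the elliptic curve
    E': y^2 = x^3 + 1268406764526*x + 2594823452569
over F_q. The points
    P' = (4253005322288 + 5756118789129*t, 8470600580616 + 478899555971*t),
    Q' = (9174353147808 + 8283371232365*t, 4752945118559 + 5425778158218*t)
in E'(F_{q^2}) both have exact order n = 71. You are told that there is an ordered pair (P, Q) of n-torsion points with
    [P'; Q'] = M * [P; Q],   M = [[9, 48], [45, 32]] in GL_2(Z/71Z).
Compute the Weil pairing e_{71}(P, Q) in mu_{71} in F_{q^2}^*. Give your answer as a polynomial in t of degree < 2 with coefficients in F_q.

Under M = [[9,48],[45,32]] in GL_2(Z/71), e_{71}(P',Q') = e_{71}(P,Q)^(9*32-48*45 mod 71).
Inverting 45 mod 71: 30. Thus e_{71}(P,Q) = e(P',Q')^{30}.
Double-and-add over 1000111: 7-1 doublings, 4-1 additions; each step l_{T,T}/v_{2T} or l_{T,P'}/v at Q'+S for random S.
Miller gives e_{71}(P',Q') = 3367600951156 + 3688326452496*t in F_{9255374881699^2}.
Finally e_{71}(P,Q) = 990521090765 + 4974112767130*t.

990521090765 + 4974112767130*t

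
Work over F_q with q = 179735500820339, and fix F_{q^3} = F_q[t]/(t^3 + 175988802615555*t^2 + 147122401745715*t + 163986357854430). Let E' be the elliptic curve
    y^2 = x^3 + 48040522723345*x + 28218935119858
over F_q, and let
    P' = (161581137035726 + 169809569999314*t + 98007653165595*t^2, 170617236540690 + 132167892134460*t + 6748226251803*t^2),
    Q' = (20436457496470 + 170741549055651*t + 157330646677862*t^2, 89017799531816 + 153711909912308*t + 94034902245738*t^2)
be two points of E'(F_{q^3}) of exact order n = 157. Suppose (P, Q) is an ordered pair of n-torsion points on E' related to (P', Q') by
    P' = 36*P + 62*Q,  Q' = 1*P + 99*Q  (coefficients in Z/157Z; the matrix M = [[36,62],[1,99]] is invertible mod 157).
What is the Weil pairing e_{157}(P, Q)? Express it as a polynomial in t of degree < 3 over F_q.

Under M = [[36,62],[1,99]] in GL_2(Z/157), e_{157}(P',Q') = e_{157}(P,Q)^(36*99-62*1 mod 157).
det(M) mod 157 = 48; its inverse in (Z/157)^* is 36 (check: 48*36 mod 157 = 1).
8-bit Miller (10011101) on E'/F_{179735500820339} with a'=48040522723345, b'=28218935119858: accumulate tangent/chord ratios at Q'+S and P'+S'.
So e_{157}(P',Q') = 135239940877966 + 61356229200117*t + 149113048750600*t^2.
(135239940877966 + 61356229200117*t + 149113048750600*t^2)^{36} mod (179735500820339,f) = 104551332865906 + 139899257441311*t + 72045004011006*t^2.

104551332865906 + 139899257441311*t + 72045004011006*t^2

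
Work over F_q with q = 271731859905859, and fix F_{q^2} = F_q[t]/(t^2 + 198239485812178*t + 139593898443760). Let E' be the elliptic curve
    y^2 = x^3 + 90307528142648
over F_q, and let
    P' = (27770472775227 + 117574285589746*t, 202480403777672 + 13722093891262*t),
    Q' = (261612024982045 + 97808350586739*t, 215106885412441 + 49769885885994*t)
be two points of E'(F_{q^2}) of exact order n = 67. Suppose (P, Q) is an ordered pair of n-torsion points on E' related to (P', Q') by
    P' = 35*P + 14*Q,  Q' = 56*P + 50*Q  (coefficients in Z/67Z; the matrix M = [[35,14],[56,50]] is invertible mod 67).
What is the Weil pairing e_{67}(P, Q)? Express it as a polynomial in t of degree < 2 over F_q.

Under M = [[35,14],[56,50]] in GL_2(Z/67), e_{67}(P',Q') = e_{67}(P,Q)^(35*50-14*56 mod 67).
det(M) mod 67 = 28; its inverse in (Z/67)^* is 12 (check: 28*12 mod 67 = 1).
Build f_{67,P'} and f_{67,Q'} via the 7-bit ladder of 67=1000011_2; evaluate at shifted divisors; quotient in F_{271731859905859^2}.
So e_{67}(P',Q') = 213641351072710 + 131193908800587*t.
Hence e(P,Q) = 239728760920717 + 65244258656756*t in F_{271731859905859^2}^*.

239728760920717 + 65244258656756*t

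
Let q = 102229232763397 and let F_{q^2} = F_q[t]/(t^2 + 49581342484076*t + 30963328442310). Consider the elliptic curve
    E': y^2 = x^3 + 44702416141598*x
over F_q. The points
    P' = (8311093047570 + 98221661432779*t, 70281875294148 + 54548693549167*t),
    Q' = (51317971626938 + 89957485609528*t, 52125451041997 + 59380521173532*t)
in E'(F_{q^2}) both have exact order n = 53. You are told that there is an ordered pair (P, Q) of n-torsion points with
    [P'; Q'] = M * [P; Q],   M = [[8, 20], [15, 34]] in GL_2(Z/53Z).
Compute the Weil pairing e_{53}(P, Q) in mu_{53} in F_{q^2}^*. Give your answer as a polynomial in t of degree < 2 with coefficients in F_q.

71885450453437 + 29925891223733*t

The 53-Weil pairing on E[53] over F_{102229232763397} is alternating-bilinear: e_{53}(P',Q') = e_{53}(P,Q)^det(M).
det(M) mod 53 = 25; its inverse in (Z/53)^* is 17 (check: 25*17 mod 53 = 1).
Build f_{53,P'} and f_{53,Q'} via the 6-bit ladder of 53=110101_2; evaluate at shifted divisors; quotient in F_{102229232763397^2}.
So e_{53}(P',Q') = 94489662075898 + 29812692331731*t.
Finally e_{53}(P,Q) = 71885450453437 + 29925891223733*t.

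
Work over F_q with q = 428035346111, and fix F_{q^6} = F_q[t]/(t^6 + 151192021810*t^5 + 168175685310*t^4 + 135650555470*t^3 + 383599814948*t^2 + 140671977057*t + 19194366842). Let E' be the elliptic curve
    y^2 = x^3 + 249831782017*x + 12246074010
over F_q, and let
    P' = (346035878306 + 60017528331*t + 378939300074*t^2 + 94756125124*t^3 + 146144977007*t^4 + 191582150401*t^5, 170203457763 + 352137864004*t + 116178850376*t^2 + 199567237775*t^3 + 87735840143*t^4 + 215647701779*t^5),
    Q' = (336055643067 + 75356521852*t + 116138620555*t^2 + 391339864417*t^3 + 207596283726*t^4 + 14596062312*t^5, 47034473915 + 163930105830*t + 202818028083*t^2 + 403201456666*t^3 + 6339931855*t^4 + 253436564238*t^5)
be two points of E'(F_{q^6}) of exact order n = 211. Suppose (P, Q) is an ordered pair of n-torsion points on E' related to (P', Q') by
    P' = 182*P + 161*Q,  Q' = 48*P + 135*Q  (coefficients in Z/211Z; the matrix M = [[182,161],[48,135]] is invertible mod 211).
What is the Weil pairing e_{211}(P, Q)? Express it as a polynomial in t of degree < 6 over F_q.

The 211-Weil pairing on E[211] over F_{428035346111} is alternating-bilinear: e_{211}(P',Q') = e_{211}(P,Q)^det(M).
Hence e(P,Q) = e(P',Q')^{161} where 161 = 173^{-1} mod 211.
Double-and-add over 11010011: 8-1 doublings, 5-1 additions; each step l_{T,T}/v_{2T} or l_{T,P'}/v at Q'+S for random S.
e_{211}(P',Q') = 425598298628 + 324851136779*t + 14799320458*t^2 + 52083244960*t^3 + 47365395579*t^4 + 7216898618*t^5.
(425598298628 + 324851136779*t + 14799320458*t^2 + 52083244960*t^3 + 47365395579*t^4 + 7216898618*t^5)^{161} mod (428035346111,f) = 232766650391 + 27288112473*t + 227233375606*t^2 + 320727472157*t^3 + 347695032291*t^4 + 126685498745*t^5.

232766650391 + 27288112473*t + 227233375606*t^2 + 320727472157*t^3 + 347695032291*t^4 + 126685498745*t^5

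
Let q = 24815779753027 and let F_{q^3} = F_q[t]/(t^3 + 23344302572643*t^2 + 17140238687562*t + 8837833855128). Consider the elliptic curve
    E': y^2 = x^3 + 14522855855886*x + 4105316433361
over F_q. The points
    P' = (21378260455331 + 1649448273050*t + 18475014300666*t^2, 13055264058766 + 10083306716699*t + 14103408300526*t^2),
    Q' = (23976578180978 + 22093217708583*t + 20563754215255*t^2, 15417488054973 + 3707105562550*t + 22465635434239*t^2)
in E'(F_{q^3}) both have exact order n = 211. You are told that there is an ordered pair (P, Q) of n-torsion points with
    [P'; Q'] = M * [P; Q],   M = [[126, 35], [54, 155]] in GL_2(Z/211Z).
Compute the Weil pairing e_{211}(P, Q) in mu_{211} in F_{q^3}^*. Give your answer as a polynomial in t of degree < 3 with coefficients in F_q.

Under M = [[126,35],[54,155]] in GL_2(Z/211), e_{211}(P',Q') = e_{211}(P,Q)^(126*155-35*54 mod 211).
Hence e(P,Q) = e(P',Q')^{108} where 108 = 127^{-1} mod 211.
8-bit Miller (11010011) on E'/F_{24815779753027} with a'=14522855855886, b'=4105316433361: accumulate tangent/chord ratios at Q'+S and P'+S'.
e_{211}(P',Q') = 14083212235011 + 9831431033014*t + 13941196499658*t^2.
Finally e_{211}(P,Q) = 5466397633810 + 14059095707298*t + 10429446406227*t^2.

5466397633810 + 14059095707298*t + 10429446406227*t^2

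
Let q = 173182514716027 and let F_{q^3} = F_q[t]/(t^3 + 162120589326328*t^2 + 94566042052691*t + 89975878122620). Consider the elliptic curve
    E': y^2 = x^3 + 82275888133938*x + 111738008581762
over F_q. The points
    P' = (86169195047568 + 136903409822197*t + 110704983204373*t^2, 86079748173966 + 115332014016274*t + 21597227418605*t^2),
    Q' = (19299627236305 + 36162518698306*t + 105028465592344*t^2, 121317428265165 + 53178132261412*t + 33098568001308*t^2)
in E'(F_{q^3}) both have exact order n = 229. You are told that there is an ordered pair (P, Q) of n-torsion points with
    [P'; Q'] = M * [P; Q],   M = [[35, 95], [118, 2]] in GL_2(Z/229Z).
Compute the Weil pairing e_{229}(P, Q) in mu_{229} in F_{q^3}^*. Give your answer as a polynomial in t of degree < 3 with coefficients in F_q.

46453917553742 + 171350068025767*t + 163226836504028*t^2

Under M = [[35,95],[118,2]] in GL_2(Z/229), e_{229}(P',Q') = e_{229}(P,Q)^(35*2-95*118 mod 229).
35*2 - 95*118 = -11140; reduced mod 229: det = 81, inverse 82.
Run Miller on y^2=x^3+82275888133938*x+111738008581762 over F_{173182514716027}: ladder 11100101 (8 bits); e = f_P(D_Q)/f_Q(D_P).
The quotient is 55949838418387 + 150360873067289*t + 171349359318490*t^2.
Raise to 82: e(P,Q) = 46453917553742 + 171350068025767*t + 163226836504028*t^2 in mu_{229}.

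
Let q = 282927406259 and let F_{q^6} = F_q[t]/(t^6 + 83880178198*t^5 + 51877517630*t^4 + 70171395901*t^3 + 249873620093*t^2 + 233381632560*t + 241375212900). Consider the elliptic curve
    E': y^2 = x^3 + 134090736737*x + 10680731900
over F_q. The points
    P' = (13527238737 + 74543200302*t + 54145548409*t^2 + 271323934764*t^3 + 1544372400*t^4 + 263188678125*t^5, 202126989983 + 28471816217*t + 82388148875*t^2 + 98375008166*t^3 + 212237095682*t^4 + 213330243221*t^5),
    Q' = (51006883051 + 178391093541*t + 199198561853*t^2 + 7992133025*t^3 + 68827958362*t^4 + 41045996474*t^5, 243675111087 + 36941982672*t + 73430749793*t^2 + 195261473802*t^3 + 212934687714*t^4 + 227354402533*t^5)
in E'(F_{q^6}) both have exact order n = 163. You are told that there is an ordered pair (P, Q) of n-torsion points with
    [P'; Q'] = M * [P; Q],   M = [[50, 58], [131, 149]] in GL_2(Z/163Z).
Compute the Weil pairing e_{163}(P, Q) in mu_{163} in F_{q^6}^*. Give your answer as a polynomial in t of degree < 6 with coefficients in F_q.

Under M = [[50,58],[131,149]] in GL_2(Z/163), e_{163}(P',Q') = e_{163}(P,Q)^(50*149-58*131 mod 163).
50*149 - 58*131 = -148; reduced mod 163: det = 15, inverse 87.
Double-and-add over 10100011: 8-1 doublings, 4-1 additions; each step l_{T,T}/v_{2T} or l_{T,P'}/v at Q'+S for random S.
f_P(D_Q)/f_Q(D_P) = 257035712579 + 240128880944*t + 73896648672*t^2 + 204877216518*t^3 + 250028614993*t^4 + 134389587698*t^5.
(257035712579 + 240128880944*t + 73896648672*t^2 + 204877216518*t^3 + 250028614993*t^4 + 134389587698*t^5)^{87} mod (282927406259,f) = 119988025115 + 152122947589*t + 159514935101*t^2 + 161743489384*t^3 + 11854543650*t^4 + 151096669254*t^5.

119988025115 + 152122947589*t + 159514935101*t^2 + 161743489384*t^3 + 11854543650*t^4 + 151096669254*t^5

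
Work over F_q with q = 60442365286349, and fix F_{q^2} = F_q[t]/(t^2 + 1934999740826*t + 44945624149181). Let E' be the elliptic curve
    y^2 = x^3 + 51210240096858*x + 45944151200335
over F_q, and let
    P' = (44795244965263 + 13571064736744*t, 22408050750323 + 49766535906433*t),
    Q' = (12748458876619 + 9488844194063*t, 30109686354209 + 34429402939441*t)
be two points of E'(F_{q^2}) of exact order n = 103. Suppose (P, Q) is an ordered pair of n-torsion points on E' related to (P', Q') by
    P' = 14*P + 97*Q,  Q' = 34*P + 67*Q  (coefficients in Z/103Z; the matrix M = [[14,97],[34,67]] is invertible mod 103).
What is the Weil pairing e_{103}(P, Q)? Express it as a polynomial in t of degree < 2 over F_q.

Alternating bilinearity on E[103] (values in mu_{103} in F_{60442365286349^2}) gives e(P',Q') = e(P,Q)^det(M).
Inverting 9 mod 103: 23. Thus e_{103}(P,Q) = e(P',Q')^{23}.
Run Miller on y^2=x^3+51210240096858*x+45944151200335 over F_{60442365286349}: ladder 1100111 (7 bits); e = f_P(D_Q)/f_Q(D_P).
Result: e(P',Q') = 36891077355799 + 38180253862269*t.
(36891077355799 + 38180253862269*t)^{23} mod (60442365286349,f) = 40818558728624 + 22605267342415*t.

40818558728624 + 22605267342415*t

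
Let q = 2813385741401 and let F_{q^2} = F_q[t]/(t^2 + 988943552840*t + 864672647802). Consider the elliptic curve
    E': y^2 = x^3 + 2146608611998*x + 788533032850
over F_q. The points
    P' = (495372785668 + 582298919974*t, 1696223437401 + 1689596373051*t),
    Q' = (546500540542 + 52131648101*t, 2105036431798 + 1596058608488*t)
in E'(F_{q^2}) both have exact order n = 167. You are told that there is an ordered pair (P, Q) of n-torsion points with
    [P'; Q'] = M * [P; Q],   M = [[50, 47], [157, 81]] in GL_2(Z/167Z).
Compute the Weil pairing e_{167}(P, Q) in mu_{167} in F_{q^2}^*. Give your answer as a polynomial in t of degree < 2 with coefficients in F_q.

The 167-Weil pairing on E[167] over F_{2813385741401} is alternating-bilinear: e_{167}(P',Q') = e_{167}(P,Q)^det(M).
Inverting 11 mod 167: 76. Thus e_{167}(P,Q) = e(P',Q')^{76}.
8-bit Miller (10100111) on E'/F_{2813385741401} with a'=2146608611998, b'=788533032850: accumulate tangent/chord ratios at Q'+S and P'+S'.
f_P(D_Q)/f_Q(D_P) = 153089050694 + 833167317179*t.
e_{167}(P,Q) = (153089050694 + 833167317179*t)^{76} = 2268612546643 + 1313498998077*t.

2268612546643 + 1313498998077*t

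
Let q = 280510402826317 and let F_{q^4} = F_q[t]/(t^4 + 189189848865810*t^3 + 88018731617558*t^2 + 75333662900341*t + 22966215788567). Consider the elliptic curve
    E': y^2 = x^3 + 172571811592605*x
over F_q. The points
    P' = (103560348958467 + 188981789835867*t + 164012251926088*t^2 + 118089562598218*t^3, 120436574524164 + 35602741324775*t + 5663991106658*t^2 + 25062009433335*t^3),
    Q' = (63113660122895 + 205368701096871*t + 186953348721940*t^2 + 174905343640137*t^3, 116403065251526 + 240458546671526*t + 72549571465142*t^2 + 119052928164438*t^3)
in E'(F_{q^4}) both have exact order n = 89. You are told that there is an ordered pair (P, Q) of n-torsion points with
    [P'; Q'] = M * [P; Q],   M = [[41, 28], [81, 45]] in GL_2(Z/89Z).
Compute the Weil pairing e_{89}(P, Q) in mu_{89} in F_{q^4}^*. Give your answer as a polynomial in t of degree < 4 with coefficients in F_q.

Under M = [[41,28],[81,45]] in GL_2(Z/89), e_{89}(P',Q') = e_{89}(P,Q)^(41*45-28*81 mod 89).
Hence e(P,Q) = e(P',Q')^{85} where 85 = 22^{-1} mod 89.
Double-and-add over 1011001: 7-1 doublings, 4-1 additions; each step l_{T,T}/v_{2T} or l_{T,P'}/v at Q'+S for random S.
Result: e(P',Q') = 218793984201877 + 109410378576613*t + 192327721989482*t^2 + 236990149738332*t^3.
e_{89}(P,Q) = (218793984201877 + 109410378576613*t + 192327721989482*t^2 + 236990149738332*t^3)^{85} = 57038964029826 + 237923224476565*t + 142822684522505*t^2 + 44936919560370*t^3.

57038964029826 + 237923224476565*t + 142822684522505*t^2 + 44936919560370*t^3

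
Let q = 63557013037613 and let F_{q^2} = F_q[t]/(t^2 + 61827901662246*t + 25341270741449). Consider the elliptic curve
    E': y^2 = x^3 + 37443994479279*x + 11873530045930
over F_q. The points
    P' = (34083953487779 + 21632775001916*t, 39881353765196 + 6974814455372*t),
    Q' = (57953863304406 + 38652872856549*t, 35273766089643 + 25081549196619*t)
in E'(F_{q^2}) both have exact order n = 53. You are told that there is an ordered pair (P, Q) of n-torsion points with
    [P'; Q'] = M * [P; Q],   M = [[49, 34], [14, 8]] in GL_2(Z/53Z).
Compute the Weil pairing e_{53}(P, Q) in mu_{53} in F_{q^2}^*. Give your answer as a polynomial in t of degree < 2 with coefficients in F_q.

Alternating bilinearity on E[53] (values in mu_{53} in F_{63557013037613^2}) gives e(P',Q') = e(P,Q)^det(M).
So e_{53}(P,Q) = e_{53}(P',Q')^{41}, since 22*41 = 1 mod 53.
Build f_{53,P'} and f_{53,Q'} via the 6-bit ladder of 53=110101_2; evaluate at shifted divisors; quotient in F_{63557013037613^2}.
e_{53}(P',Q') = 14725095126466 + 23952614686100*t.
(14725095126466 + 23952614686100*t)^{41} mod (63557013037613,f) = 23818455990041 + 17321253141645*t.

23818455990041 + 17321253141645*t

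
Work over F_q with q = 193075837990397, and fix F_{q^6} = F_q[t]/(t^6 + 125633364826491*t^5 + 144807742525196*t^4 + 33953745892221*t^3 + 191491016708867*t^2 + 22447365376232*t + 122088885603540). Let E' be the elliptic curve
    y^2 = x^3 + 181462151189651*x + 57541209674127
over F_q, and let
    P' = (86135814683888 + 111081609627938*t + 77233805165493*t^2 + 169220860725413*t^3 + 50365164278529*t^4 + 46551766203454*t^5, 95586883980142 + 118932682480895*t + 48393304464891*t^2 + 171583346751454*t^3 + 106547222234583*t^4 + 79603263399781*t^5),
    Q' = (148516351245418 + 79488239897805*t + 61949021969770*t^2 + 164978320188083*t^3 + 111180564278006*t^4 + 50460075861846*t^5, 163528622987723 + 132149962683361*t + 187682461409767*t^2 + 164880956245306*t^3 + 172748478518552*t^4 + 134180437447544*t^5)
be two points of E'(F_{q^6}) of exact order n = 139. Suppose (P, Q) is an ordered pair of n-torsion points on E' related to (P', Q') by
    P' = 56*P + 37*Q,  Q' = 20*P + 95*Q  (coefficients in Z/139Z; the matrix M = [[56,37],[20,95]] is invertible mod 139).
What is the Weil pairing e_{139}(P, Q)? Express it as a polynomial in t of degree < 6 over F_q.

53689145953008 + 23680299582621*t + 95910811906448*t^2 + 83117653629036*t^3 + 114156577174008*t^4 + 186412856303397*t^5

Alternating bilinearity on E[139] (values in mu_{139} in F_{193075837990397^6}) gives e(P',Q') = e(P,Q)^det(M).
Hence e(P,Q) = e(P',Q')^{119} where 119 = 132^{-1} mod 139.
Miller loop for e_{139} over F_{193075837990397^6}: bits of 139 = 10001011; 7 double steps + 3 add steps, l/v at each.
Result: e(P',Q') = 45307731320150 + 151260256190518*t + 103674238244507*t^2 + 64096863036170*t^3 + 109572293322287*t^4 + 176713063590891*t^5.
Finally e_{139}(P,Q) = 53689145953008 + 23680299582621*t + 95910811906448*t^2 + 83117653629036*t^3 + 114156577174008*t^4 + 186412856303397*t^5.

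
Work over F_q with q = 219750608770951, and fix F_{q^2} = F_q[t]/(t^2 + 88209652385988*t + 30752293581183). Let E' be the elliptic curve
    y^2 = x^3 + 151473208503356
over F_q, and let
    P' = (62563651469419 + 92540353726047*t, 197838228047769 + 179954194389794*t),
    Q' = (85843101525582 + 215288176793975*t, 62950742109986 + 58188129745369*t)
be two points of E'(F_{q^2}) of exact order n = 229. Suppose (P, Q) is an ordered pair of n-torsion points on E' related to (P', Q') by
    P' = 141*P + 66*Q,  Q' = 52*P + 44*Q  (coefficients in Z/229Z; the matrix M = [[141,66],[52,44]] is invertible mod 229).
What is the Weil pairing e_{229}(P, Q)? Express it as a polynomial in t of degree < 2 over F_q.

178604619707539 + 213371321054783*t

e_{229} is bilinear + alternating on E[229], so e_{229}(141*P + 66*Q, 52*P + 44*Q) = e_{229}(P,Q)^(141*44-66*52).
Hence e(P,Q) = e(P',Q')^{105} where 105 = 24^{-1} mod 229.
8-bit Miller (11100101) on E'/F_{219750608770951} with a'=0, b'=151473208503356: accumulate tangent/chord ratios at Q'+S and P'+S'.
e_{229}(P',Q') = 113198018176022 + 20402286938846*t.
(113198018176022 + 20402286938846*t)^{105} mod (219750608770951,f) = 178604619707539 + 213371321054783*t.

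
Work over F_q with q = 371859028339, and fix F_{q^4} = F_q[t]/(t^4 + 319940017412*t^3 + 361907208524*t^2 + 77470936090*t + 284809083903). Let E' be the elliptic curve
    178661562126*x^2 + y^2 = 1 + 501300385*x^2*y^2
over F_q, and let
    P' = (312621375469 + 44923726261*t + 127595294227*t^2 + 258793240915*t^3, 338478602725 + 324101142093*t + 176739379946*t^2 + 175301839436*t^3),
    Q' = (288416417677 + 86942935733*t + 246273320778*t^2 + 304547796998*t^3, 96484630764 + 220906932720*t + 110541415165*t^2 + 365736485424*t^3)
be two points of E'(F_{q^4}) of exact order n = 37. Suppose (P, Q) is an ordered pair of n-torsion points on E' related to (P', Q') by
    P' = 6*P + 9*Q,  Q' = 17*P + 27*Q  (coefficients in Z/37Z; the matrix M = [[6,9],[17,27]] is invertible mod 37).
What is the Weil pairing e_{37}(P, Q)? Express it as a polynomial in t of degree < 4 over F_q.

207153062950 + 36302850385*t + 235245495727*t^2 + 225870566069*t^3

Under M = [[6,9],[17,27]] in GL_2(Z/37), e_{37}(P',Q') = e_{37}(P,Q)^(6*27-9*17 mod 37).
6*27 - 9*17 = 9; reduced mod 37: det = 9, inverse 33.
Edwards->Montgomery: u=(1+y)/(1-y), v=u/x -> 253292233757v^2=u^3+292672275339u^2+u; then x_W=137504822520u+339743000701: y^2=x^3+302388324276*x+55228839416.
Run Miller on y^2=x^3+302388324276*x+55228839416 over F_{371859028339}: ladder 100101 (6 bits); e = f_P(D_Q)/f_Q(D_P).
Result: e(P',Q') = 95684347981 + 321985286502*t + 17250008217*t^2 + 107108748398*t^3.
Finally e_{37}(P,Q) = 207153062950 + 36302850385*t + 235245495727*t^2 + 225870566069*t^3.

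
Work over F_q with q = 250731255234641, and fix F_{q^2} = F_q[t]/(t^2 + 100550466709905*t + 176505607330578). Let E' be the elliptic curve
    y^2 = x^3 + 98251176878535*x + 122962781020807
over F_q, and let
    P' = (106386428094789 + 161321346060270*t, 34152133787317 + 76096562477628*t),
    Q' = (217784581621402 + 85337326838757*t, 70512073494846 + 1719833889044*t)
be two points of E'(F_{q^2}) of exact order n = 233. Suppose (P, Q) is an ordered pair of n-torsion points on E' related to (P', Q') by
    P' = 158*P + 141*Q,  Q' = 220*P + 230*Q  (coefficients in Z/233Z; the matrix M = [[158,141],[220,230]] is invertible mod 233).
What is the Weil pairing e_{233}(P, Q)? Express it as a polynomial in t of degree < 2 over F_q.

70062370090950 + 9554992785888*t

The 233-Weil pairing on E[233] over F_{250731255234641} is alternating-bilinear: e_{233}(P',Q') = e_{233}(P,Q)^det(M).
det M = 158*230 - 141*220 = 5320 = 194 (mod 233); 194^{-1} = 227 (mod 233).
Build f_{233,P'} and f_{233,Q'} via the 8-bit ladder of 233=11101001_2; evaluate at shifted divisors; quotient in F_{250731255234641^2}.
f_P(D_Q)/f_Q(D_P) = 139770728549073 + 164645524009200*t.
Raise to 227: e(P,Q) = 70062370090950 + 9554992785888*t in mu_{233}.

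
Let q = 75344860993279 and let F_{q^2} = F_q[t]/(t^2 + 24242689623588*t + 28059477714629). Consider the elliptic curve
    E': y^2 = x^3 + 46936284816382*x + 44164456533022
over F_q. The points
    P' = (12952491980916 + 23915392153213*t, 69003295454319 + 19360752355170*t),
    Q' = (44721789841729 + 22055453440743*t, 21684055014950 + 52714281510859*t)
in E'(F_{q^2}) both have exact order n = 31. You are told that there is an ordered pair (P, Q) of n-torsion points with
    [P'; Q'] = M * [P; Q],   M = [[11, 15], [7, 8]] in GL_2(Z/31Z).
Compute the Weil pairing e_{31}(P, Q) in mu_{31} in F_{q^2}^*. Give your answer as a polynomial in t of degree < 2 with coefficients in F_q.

21124043793616 + 69776848912362*t

The 31-Weil pairing on E[31] over F_{75344860993279} is alternating-bilinear: e_{31}(P',Q') = e_{31}(P,Q)^det(M).
Inverting 14 mod 31: 20. Thus e_{31}(P,Q) = e(P',Q')^{20}.
n = 31 = (11111)_2 (5 bits, wt 5); accumulate f_{31,P'}(Q'+S)/f_{31,P'}(S) along the 4-step ladder.
So e_{31}(P',Q') = 31590650177020 + 31178316639561*t.
Finally e_{31}(P,Q) = 21124043793616 + 69776848912362*t.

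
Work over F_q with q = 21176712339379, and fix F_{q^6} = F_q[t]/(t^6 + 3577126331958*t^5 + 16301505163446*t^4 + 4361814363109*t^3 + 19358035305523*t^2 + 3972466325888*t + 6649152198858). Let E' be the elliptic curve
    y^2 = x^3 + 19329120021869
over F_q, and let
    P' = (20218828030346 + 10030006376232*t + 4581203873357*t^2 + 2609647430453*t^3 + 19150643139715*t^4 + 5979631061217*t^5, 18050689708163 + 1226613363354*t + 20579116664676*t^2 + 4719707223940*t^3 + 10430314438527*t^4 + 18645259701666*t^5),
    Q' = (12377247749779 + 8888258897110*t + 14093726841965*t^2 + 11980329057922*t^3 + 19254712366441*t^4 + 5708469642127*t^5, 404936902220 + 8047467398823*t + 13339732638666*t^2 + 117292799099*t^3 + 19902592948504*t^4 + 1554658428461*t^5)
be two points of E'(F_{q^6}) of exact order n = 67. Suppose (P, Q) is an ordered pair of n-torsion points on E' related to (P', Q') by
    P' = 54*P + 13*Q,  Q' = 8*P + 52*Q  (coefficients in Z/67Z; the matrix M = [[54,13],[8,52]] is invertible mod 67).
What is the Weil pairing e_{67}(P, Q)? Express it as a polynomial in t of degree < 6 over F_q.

15651690337213 + 6317660731552*t + 415287106532*t^2 + 7258043153164*t^3 + 3538987671001*t^4 + 19434882484775*t^5

The 67-Weil pairing on E[67] over F_{21176712339379} is alternating-bilinear: e_{67}(P',Q') = e_{67}(P,Q)^det(M).
54*52 - 13*8 = 2704; reduced mod 67: det = 24, inverse 14.
Miller loop for e_{67} over F_{21176712339379^6}: bits of 67 = 1000011; 6 double steps + 2 add steps, l/v at each.
Result: e(P',Q') = 2710711630842 + 4406122156827*t + 19506257677137*t^2 + 10475101079284*t^3 + 10994226746458*t^4 + 19206684506837*t^5.
Finally e_{67}(P,Q) = 15651690337213 + 6317660731552*t + 415287106532*t^2 + 7258043153164*t^3 + 3538987671001*t^4 + 19434882484775*t^5.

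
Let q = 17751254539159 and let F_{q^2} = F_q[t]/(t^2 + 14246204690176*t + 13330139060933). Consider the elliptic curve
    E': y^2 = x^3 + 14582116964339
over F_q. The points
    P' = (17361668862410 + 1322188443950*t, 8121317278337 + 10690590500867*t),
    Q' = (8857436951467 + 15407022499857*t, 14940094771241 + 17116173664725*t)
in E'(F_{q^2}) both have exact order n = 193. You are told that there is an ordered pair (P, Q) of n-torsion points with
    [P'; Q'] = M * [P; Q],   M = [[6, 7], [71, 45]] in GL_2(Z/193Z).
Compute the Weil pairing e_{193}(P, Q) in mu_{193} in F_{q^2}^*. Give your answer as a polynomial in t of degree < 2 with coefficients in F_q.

Under M = [[6,7],[71,45]] in GL_2(Z/193), e_{193}(P',Q') = e_{193}(P,Q)^(6*45-7*71 mod 193).
det(M) mod 193 = 159; its inverse in (Z/193)^* is 17 (check: 159*17 mod 193 = 1).
Double-and-add over 11000001: 8-1 doublings, 3-1 additions; each step l_{T,T}/v_{2T} or l_{T,P'}/v at Q'+S for random S.
f_P(D_Q)/f_Q(D_P) = 15312701990433 + 11188459703013*t.
Finally e_{193}(P,Q) = 1891871083555 + 6765317259588*t.

1891871083555 + 6765317259588*t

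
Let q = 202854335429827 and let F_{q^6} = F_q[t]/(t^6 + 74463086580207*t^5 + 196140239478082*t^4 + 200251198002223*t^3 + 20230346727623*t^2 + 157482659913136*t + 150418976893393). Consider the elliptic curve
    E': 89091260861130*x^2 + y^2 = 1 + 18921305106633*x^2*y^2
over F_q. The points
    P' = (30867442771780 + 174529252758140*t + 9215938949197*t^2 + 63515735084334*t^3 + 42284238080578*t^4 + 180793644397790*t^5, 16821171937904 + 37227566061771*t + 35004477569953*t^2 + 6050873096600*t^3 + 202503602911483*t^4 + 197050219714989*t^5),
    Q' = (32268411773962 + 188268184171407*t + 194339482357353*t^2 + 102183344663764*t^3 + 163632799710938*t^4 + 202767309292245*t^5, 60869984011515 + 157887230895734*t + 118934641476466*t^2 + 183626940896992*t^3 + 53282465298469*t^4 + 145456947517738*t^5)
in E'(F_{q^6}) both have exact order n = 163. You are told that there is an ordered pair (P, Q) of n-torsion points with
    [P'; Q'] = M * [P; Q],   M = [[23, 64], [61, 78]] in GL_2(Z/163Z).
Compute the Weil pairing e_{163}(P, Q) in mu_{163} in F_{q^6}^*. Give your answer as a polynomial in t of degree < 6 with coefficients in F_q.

Under M = [[23,64],[61,78]] in GL_2(Z/163), e_{163}(P',Q') = e_{163}(P,Q)^(23*78-64*61 mod 163).
Hence e(P,Q) = e(P',Q')^{145} where 145 = 9^{-1} mod 163.
Map (x,y)_Ed via u=(1+y)/(1-y), v=(1+y)/((1-y)x) to Montgomery A=54032934415751,B=183013949087570; then to (a',b')=(89169095357645,109515120454053).
Run Miller on y^2=x^3+89169095357645*x+109515120454053 over F_{202854335429827}: ladder 10100011 (8 bits); e = f_P(D_Q)/f_Q(D_P).
f_P(D_Q)/f_Q(D_P) = 43368441696671 + 198687457740663*t + 160170958304578*t^2 + 175104127576136*t^3 + 162428841239202*t^4 + 6976745932835*t^5.
(43368441696671 + 198687457740663*t + 160170958304578*t^2 + 175104127576136*t^3 + 162428841239202*t^4 + 6976745932835*t^5)^{145} mod (202854335429827,f) = 116856092352117 + 101742544172718*t + 187577850051678*t^2 + 179039117476227*t^3 + 115315446539932*t^4 + 69976345899742*t^5.

116856092352117 + 101742544172718*t + 187577850051678*t^2 + 179039117476227*t^3 + 115315446539932*t^4 + 69976345899742*t^5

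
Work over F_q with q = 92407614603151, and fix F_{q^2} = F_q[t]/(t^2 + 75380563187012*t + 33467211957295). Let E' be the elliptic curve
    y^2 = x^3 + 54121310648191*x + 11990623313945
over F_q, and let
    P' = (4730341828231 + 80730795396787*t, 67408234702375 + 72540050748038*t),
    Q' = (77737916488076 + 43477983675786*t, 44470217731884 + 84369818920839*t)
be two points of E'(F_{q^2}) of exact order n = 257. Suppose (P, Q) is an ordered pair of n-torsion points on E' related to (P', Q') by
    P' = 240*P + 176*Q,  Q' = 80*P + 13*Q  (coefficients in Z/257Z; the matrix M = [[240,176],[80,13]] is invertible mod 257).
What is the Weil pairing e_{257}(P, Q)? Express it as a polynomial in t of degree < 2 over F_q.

70284989412537 + 41236761936647*t

The 257-Weil pairing on E[257] over F_{92407614603151} is alternating-bilinear: e_{257}(P',Q') = e_{257}(P,Q)^det(M).
det M = 240*13 - 176*80 = -10960 = 91 (mod 257); 91^{-1} = 209 (mod 257).
9-bit Miller (100000001) on E'/F_{92407614603151} with a'=54121310648191, b'=11990623313945: accumulate tangent/chord ratios at Q'+S and P'+S'.
Miller gives e_{257}(P',Q') = 69776610411755 + 73293964493080*t in F_{92407614603151^2}.
Finally e_{257}(P,Q) = 70284989412537 + 41236761936647*t.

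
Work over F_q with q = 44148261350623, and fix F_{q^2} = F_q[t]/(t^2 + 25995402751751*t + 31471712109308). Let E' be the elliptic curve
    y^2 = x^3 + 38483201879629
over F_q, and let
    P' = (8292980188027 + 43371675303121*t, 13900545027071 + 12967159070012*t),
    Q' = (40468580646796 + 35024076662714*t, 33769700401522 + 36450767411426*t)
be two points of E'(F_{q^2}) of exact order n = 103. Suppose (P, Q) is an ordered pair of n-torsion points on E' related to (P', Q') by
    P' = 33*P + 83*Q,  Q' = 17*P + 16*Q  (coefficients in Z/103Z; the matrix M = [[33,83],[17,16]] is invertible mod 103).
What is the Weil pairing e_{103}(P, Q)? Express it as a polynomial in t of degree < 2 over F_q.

Alternating bilinearity on E[103] (values in mu_{103} in F_{44148261350623^2}) gives e(P',Q') = e(P,Q)^det(M).
det(M) mod 103 = 44; its inverse in (Z/103)^* is 96 (check: 44*96 mod 103 = 1).
Miller loop for e_{103} over F_{44148261350623^2}: bits of 103 = 1100111; 6 double steps + 4 add steps, l/v at each.
The quotient is 31601594937298 + 39120008036835*t.
Thus e_{103}(P,Q) = 40641923618465 + 10108908777773*t.

40641923618465 + 10108908777773*t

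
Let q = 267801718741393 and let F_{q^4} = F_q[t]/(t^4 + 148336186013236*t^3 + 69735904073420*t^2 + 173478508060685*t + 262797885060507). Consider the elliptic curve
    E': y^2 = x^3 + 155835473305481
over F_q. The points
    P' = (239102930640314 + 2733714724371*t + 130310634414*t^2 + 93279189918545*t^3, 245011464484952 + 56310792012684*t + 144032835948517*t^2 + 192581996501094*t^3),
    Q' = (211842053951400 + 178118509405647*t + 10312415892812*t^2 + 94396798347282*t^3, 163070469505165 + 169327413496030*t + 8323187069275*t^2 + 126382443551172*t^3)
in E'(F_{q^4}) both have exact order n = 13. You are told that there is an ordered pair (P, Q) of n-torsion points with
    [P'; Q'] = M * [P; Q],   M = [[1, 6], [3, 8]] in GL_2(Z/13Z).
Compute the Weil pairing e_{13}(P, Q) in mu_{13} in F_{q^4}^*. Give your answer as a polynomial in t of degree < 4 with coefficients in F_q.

117850286912414 + 235122768568021*t + 220283993259403*t^2 + 112766528813493*t^3

The 13-Weil pairing on E[13] over F_{267801718741393} is alternating-bilinear: e_{13}(P',Q') = e_{13}(P,Q)^det(M).
det M = 1*8 - 6*3 = -10 = 3 (mod 13); 3^{-1} = 9 (mod 13).
Build f_{13,P'} and f_{13,Q'} via the 4-bit ladder of 13=1101_2; evaluate at shifted divisors; quotient in F_{267801718741393^4}.
e_{13}(P',Q') = 79513107981835 + 241334169335113*t + 92861156413231*t^2 + 111521272531869*t^3.
Hence e(P,Q) = 117850286912414 + 235122768568021*t + 220283993259403*t^2 + 112766528813493*t^3 in F_{267801718741393^4}^*.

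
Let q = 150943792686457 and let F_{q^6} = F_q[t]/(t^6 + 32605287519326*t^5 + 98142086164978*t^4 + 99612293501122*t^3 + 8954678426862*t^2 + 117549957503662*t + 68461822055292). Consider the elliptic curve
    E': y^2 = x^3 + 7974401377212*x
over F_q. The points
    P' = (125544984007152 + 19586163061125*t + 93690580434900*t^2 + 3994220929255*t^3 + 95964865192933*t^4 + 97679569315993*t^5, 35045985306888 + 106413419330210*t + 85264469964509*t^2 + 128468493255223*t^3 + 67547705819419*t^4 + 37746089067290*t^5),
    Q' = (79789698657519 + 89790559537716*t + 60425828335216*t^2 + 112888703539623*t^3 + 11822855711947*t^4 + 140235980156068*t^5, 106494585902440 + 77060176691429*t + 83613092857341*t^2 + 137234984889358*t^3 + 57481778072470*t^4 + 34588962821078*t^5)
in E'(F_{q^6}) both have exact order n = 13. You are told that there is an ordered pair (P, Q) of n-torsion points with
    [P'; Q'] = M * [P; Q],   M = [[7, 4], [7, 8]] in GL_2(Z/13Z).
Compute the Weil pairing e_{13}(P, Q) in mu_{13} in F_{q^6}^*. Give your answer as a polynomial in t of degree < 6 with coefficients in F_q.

Under M = [[7,4],[7,8]] in GL_2(Z/13), e_{13}(P',Q') = e_{13}(P,Q)^(7*8-4*7 mod 13).
7*8 - 4*7 = 28; reduced mod 13: det = 2, inverse 7.
4-bit Miller (1101) on E'/F_{150943792686457} with a'=7974401377212, b'=0: accumulate tangent/chord ratios at Q'+S and P'+S'.
e_{13}(P',Q') = 10737192510826 + 63031683893931*t + 28634642744050*t^2 + 106396349497381*t^3 + 121607026277095*t^4 + 71338289283667*t^5.
Hence e(P,Q) = 49788751276524 + 89585532323933*t + 39189128127873*t^2 + 142808651323980*t^3 + 70115680719896*t^4 + 4343199872657*t^5 in F_{150943792686457^6}^*.

49788751276524 + 89585532323933*t + 39189128127873*t^2 + 142808651323980*t^3 + 70115680719896*t^4 + 4343199872657*t^5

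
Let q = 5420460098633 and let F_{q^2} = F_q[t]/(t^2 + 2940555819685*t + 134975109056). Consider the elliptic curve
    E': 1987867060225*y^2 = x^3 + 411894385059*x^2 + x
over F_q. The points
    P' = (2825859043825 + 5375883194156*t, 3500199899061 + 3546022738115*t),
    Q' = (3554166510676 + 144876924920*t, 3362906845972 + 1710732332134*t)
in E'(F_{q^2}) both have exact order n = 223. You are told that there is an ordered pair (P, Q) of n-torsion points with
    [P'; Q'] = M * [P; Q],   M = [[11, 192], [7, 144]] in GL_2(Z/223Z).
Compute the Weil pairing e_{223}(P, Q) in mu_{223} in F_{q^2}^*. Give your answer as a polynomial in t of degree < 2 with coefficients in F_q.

The 223-Weil pairing on E[223] over F_{5420460098633} is alternating-bilinear: e_{223}(P',Q') = e_{223}(P,Q)^det(M).
Hence e(P,Q) = e(P',Q')^{105} where 105 = 17^{-1} mod 223.
Montgomery->Weierstrass: x_W = 1322465231692*x+4933633209055, y_W=1322465231692*y on F_{5420460098633}; lands on y^2=x^3+1902746650208*x+3572380324255.
Run Miller on y^2=x^3+1902746650208*x+3572380324255 over F_{5420460098633}: ladder 11011111 (8 bits); e = f_P(D_Q)/f_Q(D_P).
The quotient is 4922515756285 + 1211684711586*t.
e_{223}(P,Q) = (4922515756285 + 1211684711586*t)^{105} = 4311824282707 + 2933710963957*t.

4311824282707 + 2933710963957*t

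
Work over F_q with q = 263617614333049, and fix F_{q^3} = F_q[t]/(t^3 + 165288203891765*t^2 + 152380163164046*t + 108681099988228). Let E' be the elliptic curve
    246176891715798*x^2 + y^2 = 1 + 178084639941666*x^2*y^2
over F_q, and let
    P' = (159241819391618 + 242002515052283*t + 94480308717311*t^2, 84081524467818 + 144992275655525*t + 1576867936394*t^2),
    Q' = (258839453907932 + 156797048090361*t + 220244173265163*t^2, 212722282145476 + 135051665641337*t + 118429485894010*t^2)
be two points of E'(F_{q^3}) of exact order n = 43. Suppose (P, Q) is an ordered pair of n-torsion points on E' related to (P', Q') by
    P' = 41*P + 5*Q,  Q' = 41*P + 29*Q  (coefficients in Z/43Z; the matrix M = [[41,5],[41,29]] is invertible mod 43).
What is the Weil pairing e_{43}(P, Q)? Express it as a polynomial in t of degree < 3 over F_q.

Since e_{43}(P,P)=e_{43}(Q,Q)=1 and e_{43}(Q,P)=e_{43}(P,Q)^{-1}, expanding e_{43}(41*P + 5*Q,41*P + 29*Q) leaves e(P,Q)^det(M).
det(M) mod 43 = 38; its inverse in (Z/43)^* is 17 (check: 38*17 mod 43 = 1).
Edwards->Montgomery: u=(1+y)/(1-y), v=u/x -> 171633375455983v^2=u^3+182449673481801u^2+u; then x_W=17023062943533u+70710255276244: y^2=x^3+188930979836068*x+247074417779478.
n = 43 = (101011)_2 (6 bits, wt 4); accumulate f_{43,P'}(Q'+S)/f_{43,P'}(S) along the 5-step ladder.
Miller gives e_{43}(P',Q') = 43664344118655 + 190238703546775*t + 186846776380144*t^2 in F_{263617614333049^3}.
e_{43}(P,Q) = (43664344118655 + 190238703546775*t + 186846776380144*t^2)^{17} = 80572155415183 + 119429861815906*t + 211767737383219*t^2.

80572155415183 + 119429861815906*t + 211767737383219*t^2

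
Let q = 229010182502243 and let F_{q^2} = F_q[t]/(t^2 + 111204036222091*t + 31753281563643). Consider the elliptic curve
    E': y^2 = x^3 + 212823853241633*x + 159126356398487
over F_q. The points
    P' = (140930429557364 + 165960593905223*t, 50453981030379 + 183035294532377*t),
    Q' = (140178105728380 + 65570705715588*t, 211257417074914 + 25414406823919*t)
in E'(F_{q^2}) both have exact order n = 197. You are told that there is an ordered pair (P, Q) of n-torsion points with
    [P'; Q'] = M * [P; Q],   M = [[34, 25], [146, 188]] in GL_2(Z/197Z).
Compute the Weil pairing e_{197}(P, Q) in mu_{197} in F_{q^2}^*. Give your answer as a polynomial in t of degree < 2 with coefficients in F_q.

40689395629929 + 85684986544333*t

e_{197}(aP+bQ,cP+dQ) = e_{197}(P,Q)^(ad-bc); with (a,b,c,d)=(34,25,146,188) this gives the det-197 law.
34*188 - 25*146 = 2742; reduced mod 197: det = 181, inverse 160.
Build f_{197,P'} and f_{197,Q'} via the 8-bit ladder of 197=11000101_2; evaluate at shifted divisors; quotient in F_{229010182502243^2}.
Miller gives e_{197}(P',Q') = 68644638925497 + 181066889624551*t in F_{229010182502243^2}.
Thus e_{197}(P,Q) = 40689395629929 + 85684986544333*t.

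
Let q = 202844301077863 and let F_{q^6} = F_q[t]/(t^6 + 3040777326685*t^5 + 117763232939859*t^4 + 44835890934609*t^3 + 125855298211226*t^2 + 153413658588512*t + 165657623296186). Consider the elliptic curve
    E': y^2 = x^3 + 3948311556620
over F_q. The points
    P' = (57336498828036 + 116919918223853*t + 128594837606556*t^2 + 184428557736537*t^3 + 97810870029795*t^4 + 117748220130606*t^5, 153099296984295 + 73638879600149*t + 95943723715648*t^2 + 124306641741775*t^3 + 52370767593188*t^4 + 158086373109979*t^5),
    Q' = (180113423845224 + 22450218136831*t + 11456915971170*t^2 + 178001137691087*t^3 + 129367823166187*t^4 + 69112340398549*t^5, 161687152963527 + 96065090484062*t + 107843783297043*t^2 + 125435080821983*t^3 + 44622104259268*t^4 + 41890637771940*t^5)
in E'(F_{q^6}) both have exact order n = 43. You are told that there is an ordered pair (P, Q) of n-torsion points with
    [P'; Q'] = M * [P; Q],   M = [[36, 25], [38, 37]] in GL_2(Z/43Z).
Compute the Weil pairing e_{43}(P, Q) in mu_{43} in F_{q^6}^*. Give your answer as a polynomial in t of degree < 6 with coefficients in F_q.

7194154196215 + 66705340757443*t + 176573852093518*t^2 + 42641745030965*t^3 + 4730934835720*t^4 + 147477088483351*t^5

e_{43} is bilinear + alternating on E[43], so e_{43}(36*P + 25*Q, 38*P + 37*Q) = e_{43}(P,Q)^(36*37-25*38).
Inverting 38 mod 43: 17. Thus e_{43}(P,Q) = e(P',Q')^{17}.
Run Miller on y^2=x^3+3948311556620 over F_{202844301077863}: ladder 101011 (6 bits); e = f_P(D_Q)/f_Q(D_P).
The quotient is 141939041890045 + 54971748765856*t + 26332670442439*t^2 + 143789887208292*t^3 + 151313331572786*t^4 + 78906803956717*t^5.
Finally e_{43}(P,Q) = 7194154196215 + 66705340757443*t + 176573852093518*t^2 + 42641745030965*t^3 + 4730934835720*t^4 + 147477088483351*t^5.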